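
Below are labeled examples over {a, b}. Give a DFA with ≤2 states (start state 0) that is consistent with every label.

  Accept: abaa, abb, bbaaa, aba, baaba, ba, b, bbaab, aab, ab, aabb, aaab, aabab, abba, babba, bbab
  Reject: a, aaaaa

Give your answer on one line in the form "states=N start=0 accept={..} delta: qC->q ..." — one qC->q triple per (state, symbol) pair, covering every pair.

Fold the examples into a partial DFA from state 0: repeatedly fix the first undefined (state, symbol) met by the shortest-then-alphabetical prefix, trying targets in increasing order and rejecting any under which an Accept and a Reject string meet in one state with the same remainder; add a state when all current targets are rejected. Accepting states are where Accept strings end.
a: 0a undefined. 0a->0: ok.
b: 0b undefined. 0b->0: no, abaa/a meet in 0. Open state 1: 0b->1.
ba: 1a undefined. 1a->0: no, abaa/a meet in 0. 1a->1: ok.
bb: 1b undefined. 1b->0: no, abb/a meet in 0. 1b->1: ok.
All examples now run through 2 states with every (state, symbol) defined. Accept strings end in {1}, Reject strings end in {0}; accept={1}.

states=2 start=0 accept={1} delta: 0a->0 0b->1 1a->1 1b->1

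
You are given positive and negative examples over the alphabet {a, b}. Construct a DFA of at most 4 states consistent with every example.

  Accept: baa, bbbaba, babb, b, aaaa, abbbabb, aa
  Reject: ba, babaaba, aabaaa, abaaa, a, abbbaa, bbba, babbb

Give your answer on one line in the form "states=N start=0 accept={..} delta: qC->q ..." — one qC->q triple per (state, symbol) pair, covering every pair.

states=4 start=0 accept={0,3} delta: 0a->1 0b->0 1a->0 1b->2 2a->3 2b->3 3a->0 3b->1

State merging on the prefix tree: take the shortest (then alphabetical) example prefix whose next move is undefined and point that move at state 0, else 1, else 2, ...; a target is out if some Accept/Reject pair would then sit in one state with the same input left (inseparable). If every existing state is out, open a new one.
a: 0a undefined. 0a->0: no, aaaa/a meet in 0. Open state 1: 0a->1.
b: 0b undefined. 0b->0: ok.
aa: 1a undefined. 1a->0: ok.
ab: 1b undefined. 1b->0: no, baa/abbbaa meet in 0. 1b->1: no, baa/babaaba meet in 0. Open state 2: 1b->2.
aba: 2a undefined. 2a->0: no, baa/babaaba meet in 0. 2a->1: no, bbbaba/ba meet in 1. 2a->2: no, bbbaba/abaaa meet in 2. Open state 3: 2a->3.
abb: 2b undefined. 2b->0: no, baa/abbbaa meet in 0. 2b->1: no, babb/ba meet in 1. 2b->2: no, babb/babbb meet in 2. 2b->3: ok.
abaa: 3a undefined. 3a->0: ok.
abbb: 3b undefined. 3b->0: no, baa/abbbaa meet in 0. 3b->1: ok.
All examples now run through 4 states with every (state, symbol) defined. Accept strings end in {0,3}, Reject strings end in {1}; accept={0,3}.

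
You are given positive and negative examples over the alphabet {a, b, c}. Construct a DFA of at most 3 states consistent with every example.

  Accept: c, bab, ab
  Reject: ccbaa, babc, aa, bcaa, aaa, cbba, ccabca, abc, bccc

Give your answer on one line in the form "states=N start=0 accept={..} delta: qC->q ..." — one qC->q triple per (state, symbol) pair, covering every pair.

states=2 start=0 accept={1} delta: 0a->0 0b->1 0c->1 1a->0 1b->0 1c->0

State merging on the prefix tree: take the shortest (then alphabetical) example prefix whose next move is undefined and point that move at state 0, else 1, else 2, ...; a target is out if some Accept/Reject pair would then sit in one state with the same input left (inseparable). If every existing state is out, open a new one.
a: 0a undefined. 0a->0: ok.
b: 0b undefined. 0b->0: no, c/babc meet in 0 with "c" left. Open state 1: 0b->1.
c: 0c undefined. 0c->0: no, c/aa meet in 0. 0c->1: ok.
ba: 1a undefined. 1a->0: ok.
bc: 1c undefined. 1c->0: ok.
cb: 1b undefined. 1b->0: ok.
All examples now run through 2 states with every (state, symbol) defined. Accept strings end in {1}, Reject strings end in {0}; accept={1}.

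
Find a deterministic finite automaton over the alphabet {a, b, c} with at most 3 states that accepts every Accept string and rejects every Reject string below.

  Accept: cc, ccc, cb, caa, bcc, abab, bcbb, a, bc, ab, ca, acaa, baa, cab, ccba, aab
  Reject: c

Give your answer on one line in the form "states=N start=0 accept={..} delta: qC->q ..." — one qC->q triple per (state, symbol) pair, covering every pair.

states=3 start=0 accept={0,1} delta: 0a->0 0b->1 0c->2 1a->0 1b->0 1c->1 2a->0 2b->0 2c->1

Grow the machine one transition at a time. Run the examples from 0; the earliest place one falls off (shortest prefix, ties alphabetical) gets sent to the lowest-numbered state that keeps every Accept/Reject pair distinguishable — a pair clashes when both reach the same state with identical unread suffix — and to a fresh state only if none does.
a: 0a undefined. 0a->0: ok.
b: 0b undefined. 0b->0: no, bc/c meet in 0 with "c" left. Open state 1: 0b->1.
c: 0c undefined. 0c->0: no, cc/c meet in 0. 0c->1: no, ab/c meet in 1. Open state 2: 0c->2.
ba: 1a undefined. 1a->0: ok.
bc: 1c undefined. 1c->0: no, bcc/c meet in 2. 1c->1: ok.
ca: 2a undefined. 2a->0: ok.
cb: 2b undefined. 2b->0: ok.
cc: 2c undefined. 2c->0: no, ccc/c meet in 2. 2c->1: ok.
bcb: 1b undefined. 1b->0: ok.
All examples now run through 3 states with every (state, symbol) defined. Accept strings end in {0,1}, Reject strings end in {2}; accept={0,1}.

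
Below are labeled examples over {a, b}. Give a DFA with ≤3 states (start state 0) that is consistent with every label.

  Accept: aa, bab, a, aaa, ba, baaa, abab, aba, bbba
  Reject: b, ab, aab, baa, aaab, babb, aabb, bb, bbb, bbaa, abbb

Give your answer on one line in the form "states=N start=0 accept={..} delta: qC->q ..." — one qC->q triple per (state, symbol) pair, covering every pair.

Fold the examples into a partial DFA from state 0: repeatedly fix the first undefined (state, symbol) met by the shortest-then-alphabetical prefix, trying targets in increasing order and rejecting any under which an Accept and a Reject string meet in one state with the same remainder; add a state when all current targets are rejected. Accepting states are where Accept strings end.
a: 0a undefined. 0a->0: ok.
b: 0b undefined. 0b->0: no, aa/b meet in 0. Open state 1: 0b->1.
ba: 1a undefined. 1a->0: no, aa/baa meet in 0. 1a->1: no, bab/aabb meet in 1 with "b" left. Open state 2: 1a->2.
bb: 1b undefined. 1b->0: no, aa/aabb meet in 0. 1b->1: ok.
baa: 2a undefined. 2a->0: no, aa/baa meet in 0. 2a->1: ok.
bab: 2b undefined. 2b->0: ok.
All examples now run through 3 states with every (state, symbol) defined. Accept strings end in {0,2}, Reject strings end in {1}; accept={0,2}.

states=3 start=0 accept={0,2} delta: 0a->0 0b->1 1a->2 1b->1 2a->1 2b->0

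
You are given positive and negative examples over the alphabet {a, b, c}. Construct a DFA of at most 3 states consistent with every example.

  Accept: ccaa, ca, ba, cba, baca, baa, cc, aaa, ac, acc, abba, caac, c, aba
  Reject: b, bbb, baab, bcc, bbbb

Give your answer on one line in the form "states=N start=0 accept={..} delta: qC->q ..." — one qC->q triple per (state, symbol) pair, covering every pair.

State merging on the prefix tree: take the shortest (then alphabetical) example prefix whose next move is undefined and point that move at state 0, else 1, else 2, ...; a target is out if some Accept/Reject pair would then sit in one state with the same input left (inseparable). If every existing state is out, open a new one.
a: 0a undefined. 0a->0: ok.
b: 0b undefined. 0b->0: no, ba/b meet in 0. Open state 1: 0b->1.
c: 0c undefined. 0c->0: ok.
ba: 1a undefined. 1a->0: ok.
bb: 1b undefined. 1b->0: no, ccaa/bbbb meet in 0. 1b->1: ok.
bc: 1c undefined. 1c->0: no, ccaa/bcc meet in 0. 1c->1: ok.
All examples now run through 2 states with every (state, symbol) defined. Accept strings end in {0}, Reject strings end in {1}; accept={0}.

states=2 start=0 accept={0} delta: 0a->0 0b->1 0c->0 1a->0 1b->1 1c->1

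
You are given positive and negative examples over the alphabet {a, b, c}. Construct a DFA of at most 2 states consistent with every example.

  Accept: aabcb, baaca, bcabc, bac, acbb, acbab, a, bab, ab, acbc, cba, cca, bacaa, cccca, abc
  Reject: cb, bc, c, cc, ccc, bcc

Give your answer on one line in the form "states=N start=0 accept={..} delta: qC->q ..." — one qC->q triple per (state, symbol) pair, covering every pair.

states=2 start=0 accept={1} delta: 0a->1 0b->0 0c->0 1a->1 1b->1 1c->1

Fold the examples into a partial DFA from state 0: repeatedly fix the first undefined (state, symbol) met by the shortest-then-alphabetical prefix, trying targets in increasing order and rejecting any under which an Accept and a Reject string meet in one state with the same remainder; add a state when all current targets are rejected. Accepting states are where Accept strings end.
a: 0a undefined. 0a->0: no, abc/bc meet in 0 with "bc" left. Open state 1: 0a->1.
b: 0b undefined. 0b->0: ok.
c: 0c undefined. 0c->0: ok.
aa: 1a undefined. 1a->0: no, aabcb/cb meet in 0. 1a->1: ok.
ab: 1b undefined. 1b->0: no, aabcb/cb meet in 0. 1b->1: ok.
ac: 1c undefined. 1c->0: no, aabcb/cb meet in 0. 1c->1: ok.
All examples now run through 2 states with every (state, symbol) defined. Accept strings end in {1}, Reject strings end in {0}; accept={1}.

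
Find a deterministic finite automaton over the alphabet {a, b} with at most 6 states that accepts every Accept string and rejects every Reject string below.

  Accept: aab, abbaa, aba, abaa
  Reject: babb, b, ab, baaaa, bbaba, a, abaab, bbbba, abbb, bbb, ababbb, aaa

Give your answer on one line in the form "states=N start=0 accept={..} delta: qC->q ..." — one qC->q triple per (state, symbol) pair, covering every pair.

Grow the machine one transition at a time. Run the examples from 0; the earliest place one falls off (shortest prefix, ties alphabetical) gets sent to the lowest-numbered state that keeps every Accept/Reject pair distinguishable — a pair clashes when both reach the same state with identical unread suffix — and to a fresh state only if none does.
a: 0a undefined. 0a->0: no, aab/b meet in 0 with "b" left. Open state 1: 0a->1.
b: 0b undefined. 0b->0: no, aba/bbaba meet in 1 with "ba" left. 0b->1: ok.
aa: 1a undefined. 1a->0: no, aab/b meet in 1. 1a->1: no, aab/ab meet in 1 with "b" left. Open state 2: 1a->2.
ab: 1b undefined. 1b->0: no, aab/abaab meet in 2 with "b" left. 1b->1: no, abbaa/aaa meet in 2 with "a" left. 1b->2: no, aab/bbb meet in 2 with "b" left. Open state 3: 1b->3.
aaa: 2a undefined. 2a->0: ok.
aab: 2b undefined. 2b->0: no, aab/aaa meet in 0. 2b->1: no, aab/b meet in 1. 2b->2: no, aab/babb meet in 2. 2b->3: no, aab/ab meet in 3. Open state 4: 2b->4.
aba: 3a undefined. 3a->0: no, aba/aaa meet in 0. 3a->1: no, aab/abaab meet in 4. 3a->2: no, aba/baaaa meet in 2. 3a->3: no, aba/ab meet in 3. 3a->4: ok.
abb: 3b undefined. 3b->0: no, abbaa/baaaa meet in 2. 3b->1: no, aab/bbbba meet in 4. 3b->2: no, aab/abbb meet in 4. 3b->3: no, aab/bbbba meet in 4. 3b->4: no, aab/bbb meet in 4. Open state 5: 3b->5.
abaa: 4a undefined. 4a->0: no, abaa/aaa meet in 0. 4a->1: no, abaa/b meet in 1. 4a->2: no, aab/abaab meet in 4. 4a->3: no, abaa/ab meet in 3. 4a->4: ok.
abab: 4b undefined. 4b->0: ok.
abba: 5a undefined. 5a->0: no, abbaa/b meet in 1. 5a->1: no, abbaa/baaaa meet in 2. 5a->2: no, abbaa/babb meet in 0. 5a->3: ok.
abbb: 5b undefined. 5b->0: ok.
All examples now run through 6 states with every (state, symbol) defined. Accept strings end in {4}, Reject strings end in {0,1,2,3,5}; accept={4}.

states=6 start=0 accept={4} delta: 0a->1 0b->1 1a->2 1b->3 2a->0 2b->4 3a->4 3b->5 4a->4 4b->0 5a->3 5b->0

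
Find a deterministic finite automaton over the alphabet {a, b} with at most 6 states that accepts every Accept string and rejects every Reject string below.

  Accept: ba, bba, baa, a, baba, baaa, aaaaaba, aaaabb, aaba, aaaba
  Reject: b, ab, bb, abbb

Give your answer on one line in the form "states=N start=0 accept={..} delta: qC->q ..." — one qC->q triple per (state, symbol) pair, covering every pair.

states=3 start=0 accept={1} delta: 0a->1 0b->0 1a->1 1b->2 2a->1 2b->1

Grow the machine one transition at a time. Run the examples from 0; the earliest place one falls off (shortest prefix, ties alphabetical) gets sent to the lowest-numbered state that keeps every Accept/Reject pair distinguishable — a pair clashes when both reach the same state with identical unread suffix — and to a fresh state only if none does.
a: 0a undefined. 0a->0: no, aaaabb/bb meet in 0 with "bb" left. Open state 1: 0a->1.
b: 0b undefined. 0b->0: ok.
aa: 1a undefined. 1a->0: no, baa/b meet in 0. 1a->1: ok.
ab: 1b undefined. 1b->0: no, aaaabb/b meet in 0. 1b->1: no, ba/ab meet in 1. Open state 2: 1b->2.
abb: 2b undefined. 2b->0: no, aaaabb/b meet in 0. 2b->1: ok.
aaba: 2a undefined. 2a->0: no, baba/b meet in 0. 2a->1: ok.
All examples now run through 3 states with every (state, symbol) defined. Accept strings end in {1}, Reject strings end in {0,2}; accept={1}.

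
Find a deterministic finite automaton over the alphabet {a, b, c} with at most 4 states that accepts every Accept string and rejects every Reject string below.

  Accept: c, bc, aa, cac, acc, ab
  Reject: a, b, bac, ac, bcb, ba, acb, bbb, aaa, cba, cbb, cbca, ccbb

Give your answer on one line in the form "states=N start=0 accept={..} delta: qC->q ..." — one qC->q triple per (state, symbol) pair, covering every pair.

Fold the examples into a partial DFA from state 0: repeatedly fix the first undefined (state, symbol) met by the shortest-then-alphabetical prefix, trying targets in increasing order and rejecting any under which an Accept and a Reject string meet in one state with the same remainder; add a state when all current targets are rejected. Accepting states are where Accept strings end.
a: 0a undefined. 0a->0: no, c/ac meet in 0 with "c" left. Open state 1: 0a->1.
b: 0b undefined. 0b->0: ok.
c: 0c undefined. 0c->0: no, c/b meet in 0. 0c->1: no, c/a meet in 1. Open state 2: 0c->2.
aa: 1a undefined. 1a->0: no, aa/b meet in 0. 1a->1: no, aa/a meet in 1. 1a->2: ok.
ab: 1b undefined. 1b->0: no, ab/b meet in 0. 1b->1: no, ab/a meet in 1. 1b->2: ok.
ac: 1c undefined. 1c->0: ok.
ca: 2a undefined. 2a->0: ok.
cb: 2b undefined. 2b->0: ok.
cc: 2c undefined. 2c->0: ok.
All examples now run through 3 states with every (state, symbol) defined. Accept strings end in {2}, Reject strings end in {0,1}; accept={2}.

states=3 start=0 accept={2} delta: 0a->1 0b->0 0c->2 1a->2 1b->2 1c->0 2a->0 2b->0 2c->0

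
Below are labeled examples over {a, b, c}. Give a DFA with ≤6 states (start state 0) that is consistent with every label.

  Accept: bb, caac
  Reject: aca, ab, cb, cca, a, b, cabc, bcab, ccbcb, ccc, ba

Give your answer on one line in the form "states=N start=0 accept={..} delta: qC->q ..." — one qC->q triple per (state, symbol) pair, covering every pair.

Fold the examples into a partial DFA from state 0: repeatedly fix the first undefined (state, symbol) met by the shortest-then-alphabetical prefix, trying targets in increasing order and rejecting any under which an Accept and a Reject string meet in one state with the same remainder; add a state when all current targets are rejected. Accepting states are where Accept strings end.
a: 0a undefined. 0a->0: ok.
b: 0b undefined. 0b->0: no, bb/ab meet in 0. Open state 1: 0b->1.
c: 0c undefined. 0c->0: no, caac/aca meet in 0. 0c->1: no, bb/cb meet in 1 with "b" left. Open state 2: 0c->2.
ba: 1a undefined. 1a->0: ok.
bb: 1b undefined. 1b->0: no, bb/a meet in 0. 1b->1: no, bb/ab meet in 1. 1b->2: ok.
bc: 1c undefined. 1c->0: ok.
ca: 2a undefined. 2a->0: ok.
cb: 2b undefined. 2b->0: ok.
cc: 2c undefined. 2c->0: no, bb/ccc meet in 2. 2c->1: no, bb/ccbcb meet in 2. 2c->2: no, bb/ccc meet in 2. Open state 3: 2c->3.
cca: 3a undefined. 3a->0: ok.
ccb: 3b undefined. 3b->0: ok.
ccc: 3c undefined. 3c->0: ok.
All examples now run through 4 states with every (state, symbol) defined. Accept strings end in {2}, Reject strings end in {0,1}; accept={2}.

states=4 start=0 accept={2} delta: 0a->0 0b->1 0c->2 1a->0 1b->2 1c->0 2a->0 2b->0 2c->3 3a->0 3b->0 3c->0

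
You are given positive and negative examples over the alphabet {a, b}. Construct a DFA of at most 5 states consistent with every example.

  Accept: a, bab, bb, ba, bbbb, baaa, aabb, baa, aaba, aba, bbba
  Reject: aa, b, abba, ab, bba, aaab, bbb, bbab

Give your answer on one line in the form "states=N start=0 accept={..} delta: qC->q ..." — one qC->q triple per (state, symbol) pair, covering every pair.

states=4 start=0 accept={1,3} delta: 0a->1 0b->2 1a->0 1b->2 2a->3 2b->1 3a->3 3b->1

Fold the examples into a partial DFA from state 0: repeatedly fix the first undefined (state, symbol) met by the shortest-then-alphabetical prefix, trying targets in increasing order and rejecting any under which an Accept and a Reject string meet in one state with the same remainder; add a state when all current targets are rejected. Accepting states are where Accept strings end.
a: 0a undefined. 0a->0: no, a/aa meet in 0. Open state 1: 0a->1.
b: 0b undefined. 0b->0: no, a/bba meet in 1. 0b->1: no, a/b meet in 1. Open state 2: 0b->2.
aa: 1a undefined. 1a->0: ok.
ab: 1b undefined. 1b->0: no, ba/abba meet in 2 with "a" left. 1b->1: no, a/ab meet in 1. 1b->2: ok.
ba: 2a undefined. 2a->0: no, bab/b meet in 2. 2a->1: no, bab/b meet in 2. 2a->2: no, ba/b meet in 2. Open state 3: 2a->3.
bb: 2b undefined. 2b->0: no, a/abba meet in 1. 2b->1: ok.
baa: 3a undefined. 3a->0: no, baa/aa meet in 0. 3a->1: no, baaa/aa meet in 0. 3a->2: no, baa/b meet in 2. 3a->3: ok.
bab: 3b undefined. 3b->0: no, bab/aa meet in 0. 3b->1: ok.
All examples now run through 4 states with every (state, symbol) defined. Accept strings end in {1,3}, Reject strings end in {0,2}; accept={1,3}.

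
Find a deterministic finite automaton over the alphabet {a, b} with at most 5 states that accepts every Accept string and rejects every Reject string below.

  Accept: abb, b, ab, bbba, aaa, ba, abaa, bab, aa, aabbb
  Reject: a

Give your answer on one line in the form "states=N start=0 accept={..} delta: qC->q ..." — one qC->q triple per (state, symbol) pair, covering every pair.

states=3 start=0 accept={0,2} delta: 0a->1 0b->2 1a->2 1b->0 2a->0 2b->0

Fold the examples into a partial DFA from state 0: repeatedly fix the first undefined (state, symbol) met by the shortest-then-alphabetical prefix, trying targets in increasing order and rejecting any under which an Accept and a Reject string meet in one state with the same remainder; add a state when all current targets are rejected. Accepting states are where Accept strings end.
a: 0a undefined. 0a->0: no, aaa/a meet in 0. Open state 1: 0a->1.
b: 0b undefined. 0b->0: no, bbba/a meet in 1. 0b->1: no, b/a meet in 1. Open state 2: 0b->2.
aa: 1a undefined. 1a->0: no, aaa/a meet in 1. 1a->1: no, aaa/a meet in 1. 1a->2: ok.
ab: 1b undefined. 1b->0: ok.
ba: 2a undefined. 2a->0: ok.
bb: 2b undefined. 2b->0: ok.
All examples now run through 3 states with every (state, symbol) defined. Accept strings end in {0,2}, Reject strings end in {1}; accept={0,2}.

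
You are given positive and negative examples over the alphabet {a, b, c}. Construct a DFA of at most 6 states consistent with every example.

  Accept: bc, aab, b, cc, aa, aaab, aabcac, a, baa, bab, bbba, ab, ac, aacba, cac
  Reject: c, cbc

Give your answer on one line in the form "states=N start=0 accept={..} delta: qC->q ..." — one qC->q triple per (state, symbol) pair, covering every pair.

states=3 start=0 accept={0,1} delta: 0a->1 0b->1 0c->2 1a->0 1b->0 1c->0 2a->1 2b->0 2c->0

Grow the machine one transition at a time. Run the examples from 0; the earliest place one falls off (shortest prefix, ties alphabetical) gets sent to the lowest-numbered state that keeps every Accept/Reject pair distinguishable — a pair clashes when both reach the same state with identical unread suffix — and to a fresh state only if none does.
a: 0a undefined. 0a->0: no, ac/c meet in 0 with "c" left. Open state 1: 0a->1.
b: 0b undefined. 0b->0: no, bc/c meet in 0 with "c" left. 0b->1: ok.
c: 0c undefined. 0c->0: no, bc/cbc meet in 1 with "c" left. 0c->1: no, b/c meet in 1. Open state 2: 0c->2.
aa: 1a undefined. 1a->0: ok.
ab: 1b undefined. 1b->0: ok.
ac: 1c undefined. 1c->0: ok.
ca: 2a undefined. 2a->0: no, cac/c meet in 2. 2a->1: ok.
cb: 2b undefined. 2b->0: ok.
cc: 2c undefined. 2c->0: ok.
All examples now run through 3 states with every (state, symbol) defined. Accept strings end in {0,1}, Reject strings end in {2}; accept={0,1}.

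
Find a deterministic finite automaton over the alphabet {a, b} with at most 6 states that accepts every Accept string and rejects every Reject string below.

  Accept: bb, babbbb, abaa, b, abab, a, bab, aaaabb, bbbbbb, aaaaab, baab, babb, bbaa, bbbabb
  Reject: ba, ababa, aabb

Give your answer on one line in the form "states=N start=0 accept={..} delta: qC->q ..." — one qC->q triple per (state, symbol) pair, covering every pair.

Grow the machine one transition at a time. Run the examples from 0; the earliest place one falls off (shortest prefix, ties alphabetical) gets sent to the lowest-numbered state that keeps every Accept/Reject pair distinguishable — a pair clashes when both reach the same state with identical unread suffix — and to a fresh state only if none does.
a: 0a undefined. 0a->0: no, bb/aabb meet in 0 with "bb" left. Open state 1: 0a->1.
b: 0b undefined. 0b->0: no, a/ba meet in 1. 0b->1: no, babb/aabb meet in 1 with "abb" left. Open state 2: 0b->2.
aa: 1a undefined. 1a->0: no, bb/aabb meet in 2 with "b" left. 1a->1: no, aaaabb/aabb meet in 1 with "bb" left. 1a->2: ok.
ab: 1b undefined. 1b->0: no, a/ababa meet in 1. 1b->1: no, abaa/ba meet in 2 with "a" left. 1b->2: ok.
ba: 2a undefined. 2a->0: ok.
bb: 2b undefined. 2b->0: no, bb/ba meet in 0. 2b->1: no, b/aabb meet in 2. 2b->2: no, bb/aabb meet in 2. Open state 3: 2b->3.
bba: 3a undefined. 3a->0: ok.
bbb: 3b undefined. 3b->0: no, bbbbbb/ba meet in 0. 3b->1: no, abaa/aabb meet in 1. 3b->2: no, b/aabb meet in 2. 3b->3: no, bb/aabb meet in 3. Open state 4: 3b->4.
bbba: 4a undefined. 4a->0: ok.
bbbb: 4b undefined. 4b->0: no, babbbb/ba meet in 0. 4b->1: ok.
All examples now run through 5 states with every (state, symbol) defined. Accept strings end in {1,2,3}, Reject strings end in {0,4}; accept={1,2,3}.

states=5 start=0 accept={1,2,3} delta: 0a->1 0b->2 1a->2 1b->2 2a->0 2b->3 3a->0 3b->4 4a->0 4b->1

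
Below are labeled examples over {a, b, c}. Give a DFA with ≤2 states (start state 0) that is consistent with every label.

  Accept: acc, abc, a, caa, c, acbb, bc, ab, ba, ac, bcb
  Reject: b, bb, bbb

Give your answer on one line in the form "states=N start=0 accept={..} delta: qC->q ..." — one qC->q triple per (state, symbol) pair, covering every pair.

Fold the examples into a partial DFA from state 0: repeatedly fix the first undefined (state, symbol) met by the shortest-then-alphabetical prefix, trying targets in increasing order and rejecting any under which an Accept and a Reject string meet in one state with the same remainder; add a state when all current targets are rejected. Accepting states are where Accept strings end.
a: 0a undefined. 0a->0: no, ab/b meet in 0 with "b" left. Open state 1: 0a->1.
b: 0b undefined. 0b->0: ok.
c: 0c undefined. 0c->0: no, c/b meet in 0. 0c->1: ok.
ab: 1b undefined. 1b->0: no, ab/b meet in 0. 1b->1: ok.
ac: 1c undefined. 1c->0: no, abc/b meet in 0. 1c->1: ok.
ca: 1a undefined. 1a->0: ok.
All examples now run through 2 states with every (state, symbol) defined. Accept strings end in {1}, Reject strings end in {0}; accept={1}.

states=2 start=0 accept={1} delta: 0a->1 0b->0 0c->1 1a->0 1b->1 1c->1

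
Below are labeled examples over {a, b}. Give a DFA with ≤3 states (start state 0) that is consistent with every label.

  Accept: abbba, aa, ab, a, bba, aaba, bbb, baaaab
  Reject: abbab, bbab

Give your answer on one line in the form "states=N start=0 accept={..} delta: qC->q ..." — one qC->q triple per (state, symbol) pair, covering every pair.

Grow the machine one transition at a time. Run the examples from 0; the earliest place one falls off (shortest prefix, ties alphabetical) gets sent to the lowest-numbered state that keeps every Accept/Reject pair distinguishable — a pair clashes when both reach the same state with identical unread suffix — and to a fresh state only if none does.
a: 0a undefined. 0a->0: ok.
b: 0b undefined. 0b->0: no, abbba/abbab meet in 0. Open state 1: 0b->1.
ba: 1a undefined. 1a->0: ok.
bb: 1b undefined. 1b->0: no, ab/abbab meet in 1. 1b->1: no, ab/abbab meet in 1. Open state 2: 1b->2.
bba: 2a undefined. 2a->0: no, ab/abbab meet in 1. 2a->1: ok.
bbb: 2b undefined. 2b->0: ok.
All examples now run through 3 states with every (state, symbol) defined. Accept strings end in {0,1}, Reject strings end in {2}; accept={0,1}.

states=3 start=0 accept={0,1} delta: 0a->0 0b->1 1a->0 1b->2 2a->1 2b->0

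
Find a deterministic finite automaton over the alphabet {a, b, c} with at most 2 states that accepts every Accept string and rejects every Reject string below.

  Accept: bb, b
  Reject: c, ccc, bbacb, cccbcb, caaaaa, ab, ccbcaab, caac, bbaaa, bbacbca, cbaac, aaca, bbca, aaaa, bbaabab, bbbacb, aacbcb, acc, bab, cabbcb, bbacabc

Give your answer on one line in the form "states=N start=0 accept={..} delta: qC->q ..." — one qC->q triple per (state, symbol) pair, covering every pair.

states=2 start=0 accept={0} delta: 0a->1 0b->0 0c->1 1a->1 1b->1 1c->1

State merging on the prefix tree: take the shortest (then alphabetical) example prefix whose next move is undefined and point that move at state 0, else 1, else 2, ...; a target is out if some Accept/Reject pair would then sit in one state with the same input left (inseparable). If every existing state is out, open a new one.
a: 0a undefined. 0a->0: no, b/ab meet in 0 with "b" left. Open state 1: 0a->1.
b: 0b undefined. 0b->0: ok.
c: 0c undefined. 0c->0: no, bb/c meet in 0. 0c->1: ok.
aa: 1a undefined. 1a->0: no, bb/caaaaa meet in 0. 1a->1: ok.
ab: 1b undefined. 1b->0: no, bb/ab meet in 0. 1b->1: ok.
ac: 1c undefined. 1c->0: no, bb/bbacb meet in 0. 1c->1: ok.
All examples now run through 2 states with every (state, symbol) defined. Accept strings end in {0}, Reject strings end in {1}; accept={0}.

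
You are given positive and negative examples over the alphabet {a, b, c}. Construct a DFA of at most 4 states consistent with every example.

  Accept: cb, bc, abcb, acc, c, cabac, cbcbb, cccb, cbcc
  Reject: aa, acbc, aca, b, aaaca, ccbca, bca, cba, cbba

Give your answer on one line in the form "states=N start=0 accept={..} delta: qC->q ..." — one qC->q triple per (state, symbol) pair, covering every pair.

states=4 start=0 accept={1,2} delta: 0a->0 0b->0 0c->1 1a->0 1b->2 1c->1 2a->0 2b->0 2c->3 3a->0 3b->1 3c->1

Grow the machine one transition at a time. Run the examples from 0; the earliest place one falls off (shortest prefix, ties alphabetical) gets sent to the lowest-numbered state that keeps every Accept/Reject pair distinguishable — a pair clashes when both reach the same state with identical unread suffix — and to a fresh state only if none does.
a: 0a undefined. 0a->0: ok.
b: 0b undefined. 0b->0: ok.
c: 0c undefined. 0c->0: no, cb/aa meet in 0. Open state 1: 0c->1.
ca: 1a undefined. 1a->0: ok.
cb: 1b undefined. 1b->0: no, cb/aa meet in 0. 1b->1: no, acc/acbc meet in 1 with "c" left. Open state 2: 1b->2.
cc: 1c undefined. 1c->0: no, acc/aa meet in 0. 1c->1: ok.
cba: 2a undefined. 2a->0: ok.
cbb: 2b undefined. 2b->0: ok.
cbc: 2c undefined. 2c->0: no, cbcbb/aa meet in 0. 2c->1: no, bc/acbc meet in 1. 2c->2: no, cb/acbc meet in 2. Open state 3: 2c->3.
cbcb: 3b undefined. 3b->0: no, cbcbb/aa meet in 0. 3b->1: ok.
cbcc: 3c undefined. 3c->0: no, cbcc/aa meet in 0. 3c->1: ok.
ccbca: 3a undefined. 3a->0: ok.
All examples now run through 4 states with every (state, symbol) defined. Accept strings end in {1,2}, Reject strings end in {0,3}; accept={1,2}.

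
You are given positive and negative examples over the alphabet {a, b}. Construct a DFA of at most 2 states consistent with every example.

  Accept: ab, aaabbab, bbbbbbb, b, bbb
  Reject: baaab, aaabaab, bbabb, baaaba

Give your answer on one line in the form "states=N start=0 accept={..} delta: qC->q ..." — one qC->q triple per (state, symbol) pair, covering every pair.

states=2 start=0 accept={1} delta: 0a->0 0b->1 1a->1 1b->0

Fold the examples into a partial DFA from state 0: repeatedly fix the first undefined (state, symbol) met by the shortest-then-alphabetical prefix, trying targets in increasing order and rejecting any under which an Accept and a Reject string meet in one state with the same remainder; add a state when all current targets are rejected. Accepting states are where Accept strings end.
a: 0a undefined. 0a->0: ok.
b: 0b undefined. 0b->0: no, ab/baaab meet in 0. Open state 1: 0b->1.
ba: 1a undefined. 1a->0: no, ab/baaab meet in 1. 1a->1: ok.
bb: 1b undefined. 1b->0: ok.
All examples now run through 2 states with every (state, symbol) defined. Accept strings end in {1}, Reject strings end in {0}; accept={1}.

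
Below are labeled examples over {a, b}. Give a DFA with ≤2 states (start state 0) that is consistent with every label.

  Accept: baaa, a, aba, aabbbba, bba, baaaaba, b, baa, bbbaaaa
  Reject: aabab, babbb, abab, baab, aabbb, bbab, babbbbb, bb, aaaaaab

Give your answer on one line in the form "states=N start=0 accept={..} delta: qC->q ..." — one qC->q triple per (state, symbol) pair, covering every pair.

states=2 start=0 accept={1} delta: 0a->1 0b->1 1a->1 1b->0

State merging on the prefix tree: take the shortest (then alphabetical) example prefix whose next move is undefined and point that move at state 0, else 1, else 2, ...; a target is out if some Accept/Reject pair would then sit in one state with the same input left (inseparable). If every existing state is out, open a new one.
a: 0a undefined. 0a->0: no, b/aaaaaab meet in 0 with "b" left. Open state 1: 0a->1.
b: 0b undefined. 0b->0: no, b/bb meet in 0. 0b->1: ok.
aa: 1a undefined. 1a->0: no, a/aabab meet in 1. 1a->1: ok.
ab: 1b undefined. 1b->0: ok.
All examples now run through 2 states with every (state, symbol) defined. Accept strings end in {1}, Reject strings end in {0}; accept={1}.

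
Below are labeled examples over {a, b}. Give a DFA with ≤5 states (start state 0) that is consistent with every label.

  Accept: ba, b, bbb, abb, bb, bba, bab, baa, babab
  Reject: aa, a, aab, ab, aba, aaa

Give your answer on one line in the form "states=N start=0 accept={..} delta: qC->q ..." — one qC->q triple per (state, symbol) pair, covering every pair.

states=3 start=0 accept={2} delta: 0a->1 0b->2 1a->1 1b->0 2a->2 2b->2

State merging on the prefix tree: take the shortest (then alphabetical) example prefix whose next move is undefined and point that move at state 0, else 1, else 2, ...; a target is out if some Accept/Reject pair would then sit in one state with the same input left (inseparable). If every existing state is out, open a new one.
a: 0a undefined. 0a->0: no, ba/aba meet in 0 with "ba" left. Open state 1: 0a->1.
b: 0b undefined. 0b->0: no, ba/a meet in 1. 0b->1: no, ba/aa meet in 1 with "a" left. Open state 2: 0b->2.
aa: 1a undefined. 1a->0: no, b/aab meet in 2. 1a->1: ok.
ab: 1b undefined. 1b->0: ok.
ba: 2a undefined. 2a->0: no, ba/aab meet in 0. 2a->1: no, ba/aa meet in 1. 2a->2: ok.
bb: 2b undefined. 2b->0: no, bb/aab meet in 0. 2b->1: no, bbb/aab meet in 0. 2b->2: ok.
All examples now run through 3 states with every (state, symbol) defined. Accept strings end in {2}, Reject strings end in {0,1}; accept={2}.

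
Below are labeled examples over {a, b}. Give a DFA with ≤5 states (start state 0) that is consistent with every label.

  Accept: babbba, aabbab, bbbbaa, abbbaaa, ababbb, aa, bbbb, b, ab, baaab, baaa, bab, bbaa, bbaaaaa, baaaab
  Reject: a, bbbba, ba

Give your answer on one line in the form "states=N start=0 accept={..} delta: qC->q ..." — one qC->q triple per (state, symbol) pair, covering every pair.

State merging on the prefix tree: take the shortest (then alphabetical) example prefix whose next move is undefined and point that move at state 0, else 1, else 2, ...; a target is out if some Accept/Reject pair would then sit in one state with the same input left (inseparable). If every existing state is out, open a new one.
a: 0a undefined. 0a->0: no, aa/a meet in 0. Open state 1: 0a->1.
b: 0b undefined. 0b->0: ok.
aa: 1a undefined. 1a->0: no, baaa/a meet in 1. 1a->1: no, bbbbaa/a meet in 1. Open state 2: 1a->2.
ab: 1b undefined. 1b->0: no, babbba/a meet in 1. 1b->1: no, ab/a meet in 1. 1b->2: ok.
aab: 2b undefined. 2b->0: no, babbba/a meet in 1. 2b->1: ok.
aba: 2a undefined. 2a->0: ok.
All examples now run through 3 states with every (state, symbol) defined. Accept strings end in {0,2}, Reject strings end in {1}; accept={0,2}.

states=3 start=0 accept={0,2} delta: 0a->1 0b->0 1a->2 1b->2 2a->0 2b->1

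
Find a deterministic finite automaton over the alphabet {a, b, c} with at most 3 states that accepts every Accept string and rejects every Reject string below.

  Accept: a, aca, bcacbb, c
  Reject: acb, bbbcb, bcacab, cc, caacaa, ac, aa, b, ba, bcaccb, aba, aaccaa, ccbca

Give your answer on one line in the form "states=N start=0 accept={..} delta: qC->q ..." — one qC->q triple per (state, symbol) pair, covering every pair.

State merging on the prefix tree: take the shortest (then alphabetical) example prefix whose next move is undefined and point that move at state 0, else 1, else 2, ...; a target is out if some Accept/Reject pair would then sit in one state with the same input left (inseparable). If every existing state is out, open a new one.
a: 0a undefined. 0a->0: no, a/aa meet in 0. Open state 1: 0a->1.
b: 0b undefined. 0b->0: no, a/ba meet in 1. 0b->1: no, a/b meet in 1. Open state 2: 0b->2.
c: 0c undefined. 0c->0: no, c/cc meet in 0. 0c->1: ok.
aa: 1a undefined. 1a->0: ok.
ab: 1b undefined. 1b->0: no, a/aba meet in 1. 1b->1: ok.
ac: 1c undefined. 1c->0: ok.
ba: 2a undefined. 2a->0: ok.
bb: 2b undefined. 2b->0: ok.
bc: 2c undefined. 2c->0: no, a/bcacab meet in 1. 2c->1: no, a/bbbcb meet in 1. 2c->2: ok.
All examples now run through 3 states with every (state, symbol) defined. Accept strings end in {1}, Reject strings end in {0,2}; accept={1}.

states=3 start=0 accept={1} delta: 0a->1 0b->2 0c->1 1a->0 1b->1 1c->0 2a->0 2b->0 2c->2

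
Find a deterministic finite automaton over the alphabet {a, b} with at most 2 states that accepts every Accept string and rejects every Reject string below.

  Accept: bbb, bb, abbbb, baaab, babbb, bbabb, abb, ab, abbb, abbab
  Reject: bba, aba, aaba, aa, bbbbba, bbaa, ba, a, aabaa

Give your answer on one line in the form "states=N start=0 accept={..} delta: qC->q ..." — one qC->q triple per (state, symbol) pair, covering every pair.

states=2 start=0 accept={1} delta: 0a->0 0b->1 1a->0 1b->1

Grow the machine one transition at a time. Run the examples from 0; the earliest place one falls off (shortest prefix, ties alphabetical) gets sent to the lowest-numbered state that keeps every Accept/Reject pair distinguishable — a pair clashes when both reach the same state with identical unread suffix — and to a fresh state only if none does.
a: 0a undefined. 0a->0: ok.
b: 0b undefined. 0b->0: no, bbb/bba meet in 0. Open state 1: 0b->1.
ba: 1a undefined. 1a->0: ok.
bb: 1b undefined. 1b->0: no, bb/bba meet in 0. 1b->1: ok.
All examples now run through 2 states with every (state, symbol) defined. Accept strings end in {1}, Reject strings end in {0}; accept={1}.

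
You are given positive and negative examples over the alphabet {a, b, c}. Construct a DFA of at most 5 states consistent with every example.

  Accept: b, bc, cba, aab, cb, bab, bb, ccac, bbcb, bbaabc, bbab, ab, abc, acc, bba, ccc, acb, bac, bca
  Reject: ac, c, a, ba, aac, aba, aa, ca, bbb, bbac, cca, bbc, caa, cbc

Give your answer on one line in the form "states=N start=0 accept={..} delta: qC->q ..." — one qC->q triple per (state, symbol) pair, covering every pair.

State merging on the prefix tree: take the shortest (then alphabetical) example prefix whose next move is undefined and point that move at state 0, else 1, else 2, ...; a target is out if some Accept/Reject pair would then sit in one state with the same input left (inseparable). If every existing state is out, open a new one.
a: 0a undefined. 0a->0: ok.
b: 0b undefined. 0b->0: no, b/a meet in 0. Open state 1: 0b->1.
c: 0c undefined. 0c->0: no, bc/cbc meet in 1 with "c" left. 0c->1: no, b/ac meet in 1. Open state 2: 0c->2.
ba: 1a undefined. 1a->0: no, bac/ac meet in 2. 1a->1: no, b/ba meet in 1. 1a->2: ok.
bb: 1b undefined. 1b->0: no, b/bbb meet in 1. 1b->1: no, b/bbb meet in 1. 1b->2: no, cb/bbb meet in 2 with "b" left. Open state 3: 1b->3.
bc: 1c undefined. 1c->0: no, bc/a meet in 0. 1c->1: no, bca/ac meet in 2. 1c->2: no, bc/ac meet in 2. 1c->3: ok.
ca: 2a undefined. 2a->0: ok.
cb: 2b undefined. 2b->0: no, cba/a meet in 0. 2b->1: no, bc/cbc meet in 3. 2b->2: no, cba/a meet in 0. 2b->3: ok.
cc: 2c undefined. 2c->0: no, ccac/ac meet in 2. 2c->1: ok.
bba: 3a undefined. 3a->0: no, cba/a meet in 0. 3a->1: no, bc/bbac meet in 3. 3a->2: no, b/bbac meet in 1. 3a->3: no, bbab/bbb meet in 3 with "b" left. Open state 4: 3a->4.
bbb: 3b undefined. 3b->0: ok.
bbc: 3c undefined. 3c->0: ok.
bbaa: 4a undefined. 4a->0: ok.
bbab: 4b undefined. 4b->0: no, bbab/a meet in 0. 4b->1: ok.
bbac: 4c undefined. 4c->0: ok.
All examples now run through 5 states with every (state, symbol) defined. Accept strings end in {1,3,4}, Reject strings end in {0,2}; accept={1,3,4}.

states=5 start=0 accept={1,3,4} delta: 0a->0 0b->1 0c->2 1a->2 1b->3 1c->3 2a->0 2b->3 2c->1 3a->4 3b->0 3c->0 4a->0 4b->1 4c->0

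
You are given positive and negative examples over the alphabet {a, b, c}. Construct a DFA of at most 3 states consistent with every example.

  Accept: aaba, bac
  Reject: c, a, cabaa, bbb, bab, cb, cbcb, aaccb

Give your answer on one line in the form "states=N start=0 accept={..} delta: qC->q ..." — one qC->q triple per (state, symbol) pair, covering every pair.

State merging on the prefix tree: take the shortest (then alphabetical) example prefix whose next move is undefined and point that move at state 0, else 1, else 2, ...; a target is out if some Accept/Reject pair would then sit in one state with the same input left (inseparable). If every existing state is out, open a new one.
a: 0a undefined. 0a->0: ok.
b: 0b undefined. 0b->0: no, aaba/a meet in 0. Open state 1: 0b->1.
c: 0c undefined. 0c->0: ok.
ba: 1a undefined. 1a->0: no, aaba/c meet in 0. 1a->1: no, aaba/cabaa meet in 1. Open state 2: 1a->2.
bb: 1b undefined. 1b->0: ok.
bab: 2b undefined. 2b->0: ok.
bac: 2c undefined. 2c->0: no, bac/c meet in 0. 2c->1: no, bac/bbb meet in 1. 2c->2: ok.
cbc: 1c undefined. 1c->0: ok.
cabaa: 2a undefined. 2a->0: ok.
All examples now run through 3 states with every (state, symbol) defined. Accept strings end in {2}, Reject strings end in {0,1}; accept={2}.

states=3 start=0 accept={2} delta: 0a->0 0b->1 0c->0 1a->2 1b->0 1c->0 2a->0 2b->0 2c->2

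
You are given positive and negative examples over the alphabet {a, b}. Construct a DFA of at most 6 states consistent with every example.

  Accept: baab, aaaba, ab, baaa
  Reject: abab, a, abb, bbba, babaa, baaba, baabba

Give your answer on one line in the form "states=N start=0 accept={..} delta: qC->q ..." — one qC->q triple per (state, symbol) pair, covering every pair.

Fold the examples into a partial DFA from state 0: repeatedly fix the first undefined (state, symbol) met by the shortest-then-alphabetical prefix, trying targets in increasing order and rejecting any under which an Accept and a Reject string meet in one state with the same remainder; add a state when all current targets are rejected. Accepting states are where Accept strings end.
a: 0a undefined. 0a->0: ok.
b: 0b undefined. 0b->0: no, baab/abab meet in 0. Open state 1: 0b->1.
ba: 1a undefined. 1a->0: no, baab/abab meet in 1. 1a->1: no, baab/abab meet in 1 with "b" left. Open state 2: 1a->2.
bb: 1b undefined. 1b->0: no, aaaba/bbba meet in 2. 1b->1: no, aaaba/bbba meet in 2. 1b->2: no, aaaba/abb meet in 2. Open state 3: 1b->3.
baa: 2a undefined. 2a->0: no, aaaba/baaba meet in 2. 2a->1: no, baab/abb meet in 3. 2a->2: no, baab/abab meet in 2 with "b" left. 2a->3: ok.
bab: 2b undefined. 2b->0: ok.
bbb: 3b undefined. 3b->0: no, baab/abab meet in 0. 3b->1: no, aaaba/bbba meet in 2. 3b->2: ok.
baaa: 3a undefined. 3a->0: no, baaa/abab meet in 0. 3a->1: ok.
All examples now run through 4 states with every (state, symbol) defined. Accept strings end in {1,2}, Reject strings end in {0,3}; accept={1,2}.

states=4 start=0 accept={1,2} delta: 0a->0 0b->1 1a->2 1b->3 2a->3 2b->0 3a->1 3b->2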